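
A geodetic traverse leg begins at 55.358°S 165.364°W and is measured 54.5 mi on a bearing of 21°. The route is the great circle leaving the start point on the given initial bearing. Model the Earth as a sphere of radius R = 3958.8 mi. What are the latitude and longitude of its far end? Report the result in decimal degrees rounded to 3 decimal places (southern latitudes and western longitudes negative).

latitude -54.621°, longitude -164.876°

The arc subtends δ = 54.5/3958.8 = 0.013767 rad at the centre.
Converting: φ₁ = -0.966179 rad, θ = 0.366519 rad.
Destination latitude: φ₂ = arcsin( sin φ₁ cos δ + cos φ₁ sin δ cos θ ) = arcsin(-0.815336) = -54.621°.
Δλ = atan2( sin θ sin δ cos φ₁ , cos δ − sin φ₁ sin φ₂ ) = atan2(0.002804, 0.329112) = 0.008521 rad = 0.488°.
Hence λ₂ = -165.364° + 0.488° = -164.876°.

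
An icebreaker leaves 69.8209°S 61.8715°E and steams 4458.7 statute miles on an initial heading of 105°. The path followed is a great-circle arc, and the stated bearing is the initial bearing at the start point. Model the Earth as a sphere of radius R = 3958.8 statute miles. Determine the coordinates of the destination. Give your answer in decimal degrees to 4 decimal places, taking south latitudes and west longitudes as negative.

latitude -28.9623°, longitude 156.5250°

The arc subtends δ = 4458.7/3958.8 = 1.126276 rad at the centre.
Start latitude φ₁ = -1.218605 rad; initial bearing θ = 1.832596 rad.
sin φ₂ = sin φ₁ cos δ + cos φ₁ sin δ cos θ = (-0.938619)(0.430025) + (0.344956)(0.902817)(-0.258819) = -0.484234
φ₂ = asin(-0.484234) = -0.505488 rad = -28.9623°.
Then Δλ = atan2(0.300820, -0.024486) = 1.652016 rad, from sin θ sin δ cos φ₁ over cos δ − sin φ₁ sin φ₂.
λ₂ = λ₁ + Δλ = 156.5250°.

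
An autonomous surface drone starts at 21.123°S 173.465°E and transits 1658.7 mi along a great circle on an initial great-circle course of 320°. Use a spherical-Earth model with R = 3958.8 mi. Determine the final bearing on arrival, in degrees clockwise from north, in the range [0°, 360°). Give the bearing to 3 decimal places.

Central angle δ = d/R = 0.418991 rad.
With φ₁ = -21.123° = -0.368666 rad and θ = 320° = 5.585054 rad:
sin φ₂ = sin φ₁ cos δ + cos φ₁ sin δ cos θ = (-0.360371)(0.913500) + (0.932809)(0.406839)(0.766044) = -0.038483
φ₂ = asin(-0.038483) = -0.038493 rad = -2.205°.
Δλ = atan2( sin θ sin δ cos φ₁ , cos δ − sin φ₁ sin φ₂ ) = atan2(-0.243940, 0.899632) = -0.264788 rad = -15.171°.
Hence λ₂ = 173.465° + -15.171° = 158.294°.
The forward bearing on arrival equals the back-azimuth from the destination plus 180°.
Back-azimuth from P₂ (-2.205°, 158.294°) to P₁ (-21.123°, 173.465°), with Δλ' = λ₁ − λ₂ = 15.171°: atan2( sin Δλ' cos φ₁ , cos φ₂ sin φ₁ − sin φ₂ cos φ₁ cos Δλ' ) = 143.127°.
Final bearing = (143.127° + 180°) mod 360° = 323.127°.

final bearing 323.127°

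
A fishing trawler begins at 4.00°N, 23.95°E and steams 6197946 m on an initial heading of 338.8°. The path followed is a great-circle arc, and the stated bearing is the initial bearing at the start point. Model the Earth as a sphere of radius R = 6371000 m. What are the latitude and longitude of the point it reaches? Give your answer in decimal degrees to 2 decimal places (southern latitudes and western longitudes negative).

latitude 53.90°, longitude -6.53°

Central angle δ = d/R = 0.972837 rad.
Start latitude φ₁ = 0.069813 rad; initial bearing θ = 5.913176 rad.
Applying the spherical law of cosines for sides, sin φ₂ = sin φ₁ cos δ + cos φ₁ sin δ cos θ = 0.807946, so φ₂ = 53.90°.
Then Δλ = atan2(-0.298150, 0.506597) = -0.531946 rad, from sin θ sin δ cos φ₁ over cos δ − sin φ₁ sin φ₂.
Hence λ₂ = 23.95° + -30.48° = -6.53°.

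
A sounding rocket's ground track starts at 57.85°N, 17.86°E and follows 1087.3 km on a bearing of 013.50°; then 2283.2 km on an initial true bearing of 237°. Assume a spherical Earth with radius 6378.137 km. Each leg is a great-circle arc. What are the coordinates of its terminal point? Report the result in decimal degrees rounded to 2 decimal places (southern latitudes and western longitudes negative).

Apply the spherical direct solution leg by leg, carrying full precision between legs.
Leg 1: from (57.85°, 17.86°), δ = 1087.3/6378.137 = 0.170473 rad, θ = 13.5° → φ = 67.25°, λ = 23.74°.
Leg 2: from (67.25°, 23.74°), δ = 2283.2/6378.137 = 0.357973 rad, θ = 237° → φ = 52.18°, λ = -4.89°.

latitude 52.18°, longitude -4.89°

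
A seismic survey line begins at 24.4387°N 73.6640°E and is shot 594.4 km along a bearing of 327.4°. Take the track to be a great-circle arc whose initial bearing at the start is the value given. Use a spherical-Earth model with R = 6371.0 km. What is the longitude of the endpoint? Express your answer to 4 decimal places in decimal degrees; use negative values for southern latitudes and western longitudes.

The arc subtends δ = 594.4/6371 = 0.093298 rad at the centre.
Start latitude φ₁ = 0.426536 rad; initial bearing θ = 5.714208 rad.
Destination latitude: φ₂ = arcsin( sin φ₁ cos δ + cos φ₁ sin δ cos θ ) = arcsin(0.483373) = 28.9059°.
For the longitude increment, Δλ = atan2( sin θ sin δ cos φ₁, cos δ − sin φ₁ sin φ₂ ) = atan2(-0.045696, 0.795670) = -3.2869°.
λ₂ = 73.6640° + -3.2869° = 70.3771°.

longitude 70.3771°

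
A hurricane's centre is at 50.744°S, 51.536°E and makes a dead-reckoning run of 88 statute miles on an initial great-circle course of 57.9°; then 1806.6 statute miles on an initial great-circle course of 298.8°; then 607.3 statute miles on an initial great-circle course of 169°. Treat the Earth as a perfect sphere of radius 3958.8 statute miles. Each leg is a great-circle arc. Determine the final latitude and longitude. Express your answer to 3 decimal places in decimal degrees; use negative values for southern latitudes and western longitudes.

Apply the spherical direct solution leg by leg, carrying full precision between legs.
Leg 1: from (-50.744°, 51.536°), δ = 88/3958.8 = 0.022229 rad, θ = 57.9° → φ = -50.055°, λ = 53.217°.
Leg 2: from (-50.055°, 53.217°), δ = 1806.6/3958.8 = 0.456350 rad, θ = 298.8° → φ = -33.497°, λ = 25.631°.
Leg 3: from (-33.497°, 25.631°), δ = 607.3/3958.8 = 0.153405 rad, θ = 169° → φ = -42.106°, λ = 27.883°.

latitude -42.106°, longitude 27.883°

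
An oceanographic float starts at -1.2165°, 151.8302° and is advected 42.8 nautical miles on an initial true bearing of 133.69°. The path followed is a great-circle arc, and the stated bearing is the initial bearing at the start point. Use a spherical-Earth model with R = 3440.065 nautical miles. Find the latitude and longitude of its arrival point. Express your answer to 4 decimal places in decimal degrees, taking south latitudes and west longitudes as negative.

latitude -1.7089°, longitude 152.3459°

Central angle δ = d/R = 0.012442 rad.
Converting: φ₁ = -0.021232 rad, θ = 2.333331 rad.
sin φ₂ = sin φ₁ cos δ + cos φ₁ sin δ cos θ = (-0.021230)(0.999923) + (0.999775)(0.012441)(-0.690756) = -0.029821
φ₂ = asin(-0.029821) = -0.029825 rad = -1.7089°.
Δλ = atan2( sin θ sin δ cos φ₁ , cos δ − sin φ₁ sin φ₂ ) = atan2(0.008994, 0.999290) = 0.009000 rad = 0.5157°.
Hence λ₂ = 151.8302° + 0.5157° = 152.3459°.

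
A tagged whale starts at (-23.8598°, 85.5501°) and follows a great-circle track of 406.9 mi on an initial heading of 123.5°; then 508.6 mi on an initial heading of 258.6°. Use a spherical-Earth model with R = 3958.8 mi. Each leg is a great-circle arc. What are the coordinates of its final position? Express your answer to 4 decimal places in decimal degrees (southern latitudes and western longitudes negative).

latitude -28.2276°, longitude 82.8658°

Apply the spherical direct solution leg by leg, carrying full precision between legs.
Leg 1: from (-23.8598°, 85.5501°), δ = 406.9/3958.8 = 0.102784 rad, θ = 123.5° → φ = -27.0106°, λ = 91.0609°.
Leg 2: from (-27.0106°, 91.0609°), δ = 508.6/3958.8 = 0.128473 rad, θ = 258.6° → φ = -28.2276°, λ = 82.8658°.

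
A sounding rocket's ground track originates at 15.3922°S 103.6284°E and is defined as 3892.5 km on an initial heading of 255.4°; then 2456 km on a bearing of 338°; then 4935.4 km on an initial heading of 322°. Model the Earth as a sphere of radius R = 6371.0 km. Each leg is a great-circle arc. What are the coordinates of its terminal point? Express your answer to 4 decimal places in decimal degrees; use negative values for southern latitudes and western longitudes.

latitude 33.2062°, longitude 28.0944°

Apply the spherical direct solution leg by leg, carrying full precision between legs.
Leg 1: from (-15.3922°, 103.6284°), δ = 3892.5/6371 = 0.610972 rad, θ = 255.4° → φ = -20.9052°, λ = 67.1686°.
Leg 2: from (-20.9052°, 67.1686°), δ = 2456/6371 = 0.385497 rad, θ = 338° → φ = -0.2835°, λ = 59.0709°.
Leg 3: from (-0.2835°, 59.0709°), δ = 4935.4/6371 = 0.774666 rad, θ = 322° → φ = 33.2062°, λ = 28.0944°.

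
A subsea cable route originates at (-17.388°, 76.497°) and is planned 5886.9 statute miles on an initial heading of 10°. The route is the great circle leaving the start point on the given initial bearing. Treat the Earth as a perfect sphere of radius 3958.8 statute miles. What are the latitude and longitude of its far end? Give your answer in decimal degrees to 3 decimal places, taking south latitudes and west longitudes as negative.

Angular distance δ = d/R = 5886.9 / 3958.8 = 1.487042 rad.
Converting: φ₁ = -0.303478 rad, θ = 0.174533 rad.
Applying the spherical law of cosines for sides, sin φ₂ = sin φ₁ cos δ + cos φ₁ sin δ cos θ = 0.911510, so φ₂ = 65.715°.
Then Δλ = atan2(0.165132, 0.356054) = 0.434258 rad, from sin θ sin δ cos φ₁ over cos δ − sin φ₁ sin φ₂.
λ₂ = 76.497° + 24.881° = 101.378°.

latitude 65.715°, longitude 101.378°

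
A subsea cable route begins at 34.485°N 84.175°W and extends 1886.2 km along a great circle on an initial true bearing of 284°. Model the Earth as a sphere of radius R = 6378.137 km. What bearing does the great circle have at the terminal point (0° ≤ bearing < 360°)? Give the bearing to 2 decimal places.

Angular distance δ = d/R = 1886.2 / 6378.137 = 0.295729 rad.
Start latitude φ₁ = 0.601877 rad; initial bearing θ = 4.956735 rad.
Applying the spherical law of cosines for sides, sin φ₂ = sin φ₁ cos δ + cos φ₁ sin δ cos θ = 0.599728, so φ₂ = 36.850°.
For the longitude increment, Δλ = atan2( sin θ sin δ cos φ₁, cos δ − sin φ₁ sin φ₂ ) = atan2(-0.233089, 0.617030) = -20.695°.
λ₂ = λ₁ + Δλ = -104.870°.
The forward bearing on arrival equals the back-azimuth from the destination plus 180°.
Back-azimuth from P₂ (36.85°, -104.87°) to P₁ (34.48°, -84.17°), with Δλ' = λ₁ − λ₂ = 20.69°: atan2( sin Δλ' cos φ₁ , cos φ₂ sin φ₁ − sin φ₂ cos φ₁ cos Δλ' ) = 91.84°.
Final bearing = (91.84° + 180°) mod 360° = 271.84°.

final bearing 271.84°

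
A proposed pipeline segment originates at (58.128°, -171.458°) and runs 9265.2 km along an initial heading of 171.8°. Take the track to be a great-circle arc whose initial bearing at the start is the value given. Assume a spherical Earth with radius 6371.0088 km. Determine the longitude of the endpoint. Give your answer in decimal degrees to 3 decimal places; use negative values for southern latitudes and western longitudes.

longitude -162.476°

Central angle δ = d/R = 1.454275 rad.
Start latitude φ₁ = 1.014525 rad; initial bearing θ = 2.998476 rad.
sin φ₂ = sin φ₁ cos δ + cos φ₁ sin δ cos θ = (0.849230)(0.116258) + (0.528023)(0.993219)(-0.989776) = -0.420352
φ₂ = asin(-0.420352) = -0.433833 rad = -24.857°.
Then Δλ = atan2(0.074801, 0.473233) = 0.156766 rad, from sin θ sin δ cos φ₁ over cos δ − sin φ₁ sin φ₂.
λ₂ = -171.458° + 8.982° = -162.476°.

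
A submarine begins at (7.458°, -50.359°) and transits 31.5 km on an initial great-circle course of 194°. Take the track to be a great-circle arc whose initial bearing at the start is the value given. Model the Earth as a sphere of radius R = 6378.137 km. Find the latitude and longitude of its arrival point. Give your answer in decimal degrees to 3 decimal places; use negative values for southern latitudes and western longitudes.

Central angle δ = d/R = 0.004939 rad.
Converting: φ₁ = 0.130167 rad, θ = 3.385939 rad.
Applying the spherical law of cosines for sides, sin φ₂ = sin φ₁ cos δ + cos φ₁ sin δ cos θ = 0.125046, so φ₂ = 7.183°.
Δλ = atan2( sin θ sin δ cos φ₁ , cos δ − sin φ₁ sin φ₂ ) = atan2(-0.001185, 0.983757) = -0.001204 rad = -0.069°.
λ₂ = λ₁ + Δλ = -50.428°.

latitude 7.183°, longitude -50.428°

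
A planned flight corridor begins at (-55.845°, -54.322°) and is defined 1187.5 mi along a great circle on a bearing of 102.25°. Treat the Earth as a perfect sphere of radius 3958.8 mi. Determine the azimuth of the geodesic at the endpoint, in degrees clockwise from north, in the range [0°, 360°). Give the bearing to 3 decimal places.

final bearing 76.599°

δ = 1187.5/3958.8 = 0.299965 rad (17.1867°).
With φ₁ = -55.845° = -0.974679 rad and θ = 102.25° = 1.784599 rad:
Applying the spherical law of cosines for sides, sin φ₂ = sin φ₁ cos δ + cos φ₁ sin δ cos θ = -0.825770, so φ₂ = -55.667°.
For the longitude increment, Δλ = atan2( sin θ sin δ cos φ₁, cos δ − sin φ₁ sin φ₂ ) = atan2(0.162119, 0.272004) = 30.796°.
Hence λ₂ = -54.322° + 30.796° = -23.526°.
The forward bearing on arrival equals the back-azimuth from the destination plus 180°.
Back-azimuth from P₂ (-55.667°, -23.526°) to P₁ (-55.845°, -54.322°), with Δλ' = λ₁ − λ₂ = -30.796°: atan2( sin Δλ' cos φ₁ , cos φ₂ sin φ₁ − sin φ₂ cos φ₁ cos Δλ' ) = 256.599°.
Final bearing = (256.599° + 180°) mod 360° = 76.599°.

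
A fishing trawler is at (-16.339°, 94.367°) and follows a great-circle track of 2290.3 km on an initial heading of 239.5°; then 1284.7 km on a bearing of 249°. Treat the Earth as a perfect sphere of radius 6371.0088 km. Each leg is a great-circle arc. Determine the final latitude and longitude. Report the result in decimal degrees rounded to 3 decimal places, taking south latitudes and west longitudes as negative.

latitude -29.374°, longitude 62.308°

Apply the spherical direct solution leg by leg, carrying full precision between legs.
Leg 1: from (-16.339°, 94.367°), δ = 2290.3/6371.0088 = 0.359488 rad, θ = 239.5° → φ = -25.765°, λ = 74.699°.
Leg 2: from (-25.765°, 74.699°), δ = 1284.7/6371.0088 = 0.201648 rad, θ = 249° → φ = -29.374°, λ = 62.308°.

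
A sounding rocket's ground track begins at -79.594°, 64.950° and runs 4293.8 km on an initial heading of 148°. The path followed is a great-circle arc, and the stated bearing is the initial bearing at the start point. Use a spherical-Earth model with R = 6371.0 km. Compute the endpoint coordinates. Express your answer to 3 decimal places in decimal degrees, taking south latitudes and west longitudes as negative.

The arc subtends δ = 4293.8/6371 = 0.673960 rad at the centre.
Converting: φ₁ = -1.389177 rad, θ = 2.583087 rad.
sin φ₂ = sin φ₁ cos δ + cos φ₁ sin δ cos θ = (-0.983553)(0.781356) + (0.180622)(0.624085)(-0.848048) = -0.864100
φ₂ = asin(-0.864100) = -1.043360 rad = -59.780°.
Then Δλ = atan2(0.059734, -0.068531) = 2.424672 rad, from sin θ sin δ cos φ₁ over cos δ − sin φ₁ sin φ₂.
λ₂ = 64.950° + 138.923° = 203.873°, normalized to (−180°, 180°] → -156.127°.

latitude -59.780°, longitude -156.127°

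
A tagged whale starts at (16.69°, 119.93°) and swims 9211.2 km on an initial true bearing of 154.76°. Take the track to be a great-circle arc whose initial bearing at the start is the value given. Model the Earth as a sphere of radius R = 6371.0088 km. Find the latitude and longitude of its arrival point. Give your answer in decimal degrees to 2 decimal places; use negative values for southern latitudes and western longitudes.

Angular distance δ = d/R = 9211.2 / 6371.0088 = 1.445799 rad.
Start latitude φ₁ = 0.291295 rad; initial bearing θ = 2.701072 rad.
Destination latitude: φ₂ = arcsin( sin φ₁ cos δ + cos φ₁ sin δ cos θ ) = arcsin(-0.823859) = -55.47°.
For the longitude increment, Δλ = atan2( sin θ sin δ cos φ₁, cos δ − sin φ₁ sin φ₂ ) = atan2(0.405261, 0.361279) = 48.28°.
Hence λ₂ = 119.93° + 48.28° = 168.21°.

latitude -55.47°, longitude 168.21°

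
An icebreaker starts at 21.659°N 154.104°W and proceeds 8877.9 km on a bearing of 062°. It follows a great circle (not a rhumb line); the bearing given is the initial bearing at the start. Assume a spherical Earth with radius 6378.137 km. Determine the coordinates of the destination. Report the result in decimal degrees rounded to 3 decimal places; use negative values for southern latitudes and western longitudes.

Angular distance δ = d/R = 8877.9 / 6378.137 = 1.391927 rad.
Start latitude φ₁ = 0.378021 rad; initial bearing θ = 1.082104 rad.
sin φ₂ = sin φ₁ cos δ + cos φ₁ sin δ cos θ = (0.369082)(0.177917) + (0.929397)(0.984045)(0.469472) = 0.495030
φ₂ = asin(0.495030) = 0.517869 rad = 29.672°.
Then Δλ = atan2(0.807516, -0.004789) = 1.576727 rad, from sin θ sin δ cos φ₁ over cos δ − sin φ₁ sin φ₂.
λ₂ = -154.104° + 90.340° = -63.764°.

latitude 29.672°, longitude -63.764°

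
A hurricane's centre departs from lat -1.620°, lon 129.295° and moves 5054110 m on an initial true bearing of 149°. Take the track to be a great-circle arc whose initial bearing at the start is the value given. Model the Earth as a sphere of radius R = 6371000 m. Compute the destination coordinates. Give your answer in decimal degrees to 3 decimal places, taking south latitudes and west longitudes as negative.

latitude -39.085°, longitude 157.516°

Angular distance δ = d/R = 5054110 / 6371000 = 0.793299 rad.
Converting: φ₁ = -0.028274 rad, θ = 2.600541 rad.
Destination latitude: φ₂ = arcsin( sin φ₁ cos δ + cos φ₁ sin δ cos θ ) = arcsin(-0.630466) = -39.085°.
Δλ = atan2( sin θ sin δ cos φ₁ , cos δ − sin φ₁ sin φ₂ ) = atan2(0.366906, 0.683674) = 0.492550 rad = 28.221°.
λ₂ = 129.295° + 28.221° = 157.516°.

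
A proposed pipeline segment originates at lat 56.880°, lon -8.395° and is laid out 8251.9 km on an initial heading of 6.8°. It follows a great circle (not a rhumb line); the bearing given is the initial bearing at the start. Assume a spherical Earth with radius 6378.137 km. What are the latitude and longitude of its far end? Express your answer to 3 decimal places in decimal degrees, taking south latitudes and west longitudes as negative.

latitude 48.670°, longitude 161.674°

Angular distance δ = d/R = 8251.9 / 6378.137 = 1.293779 rad.
Start latitude φ₁ = 0.992743 rad; initial bearing θ = 0.118682 rad.
Applying the spherical law of cosines for sides, sin φ₂ = sin φ₁ cos δ + cos φ₁ sin δ cos θ = 0.750920, so φ₂ = 48.670°.
For the longitude increment, Δλ = atan2( sin θ sin δ cos φ₁, cos δ − sin φ₁ sin φ₂ ) = atan2(0.062229, -0.355429) = 170.069°.
Hence λ₂ = -8.395° + 170.069° = 161.674°.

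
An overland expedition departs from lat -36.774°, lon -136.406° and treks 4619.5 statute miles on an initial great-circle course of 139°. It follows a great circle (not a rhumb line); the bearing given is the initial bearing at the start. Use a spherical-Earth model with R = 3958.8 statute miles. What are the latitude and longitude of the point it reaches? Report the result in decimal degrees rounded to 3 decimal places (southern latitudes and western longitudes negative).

latitude -52.294°, longitude -36.933°

Angular distance δ = d/R = 4619.5 / 3958.8 = 1.166894 rad.
With φ₁ = -36.774° = -0.641827 rad and θ = 139° = 2.426008 rad:
sin φ₂ = sin φ₁ cos δ + cos φ₁ sin δ cos θ = (-0.598660)(0.393010) + (0.801003)(0.919534)(-0.754710) = -0.791160
φ₂ = asin(-0.791160) = -0.912704 rad = -52.294°.
Then Δλ = atan2(0.483220, -0.080627) = 1.736126 rad, from sin θ sin δ cos φ₁ over cos δ − sin φ₁ sin φ₂.
λ₂ = λ₁ + Δλ = -36.933°.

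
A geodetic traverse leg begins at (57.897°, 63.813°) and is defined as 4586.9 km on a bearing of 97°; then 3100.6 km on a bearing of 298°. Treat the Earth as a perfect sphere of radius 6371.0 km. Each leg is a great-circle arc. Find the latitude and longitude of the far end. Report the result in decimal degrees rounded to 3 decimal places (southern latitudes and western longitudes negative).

Apply the spherical direct solution leg by leg, carrying full precision between legs.
Leg 1: from (57.897°, 63.813°), δ = 4586.9/6371 = 0.719965 rad, θ = 97° → φ = 36.453°, λ = 118.266°.
Leg 2: from (36.453°, 118.266°), δ = 3100.6/6371 = 0.486674 rad, θ = 298° → φ = 44.570°, λ = 82.839°.

latitude 44.570°, longitude 82.839°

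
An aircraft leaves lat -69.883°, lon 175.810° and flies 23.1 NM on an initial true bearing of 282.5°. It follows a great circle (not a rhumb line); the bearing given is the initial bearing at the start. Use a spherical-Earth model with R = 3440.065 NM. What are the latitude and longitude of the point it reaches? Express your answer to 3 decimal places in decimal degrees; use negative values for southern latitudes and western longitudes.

δ = 23.1/3440.065 = 0.006715 rad (0.3847°).
With φ₁ = -69.883° = -1.219688 rad and θ = 282.5° = 4.930555 rad:
Destination latitude: φ₂ = arcsin( sin φ₁ cos δ + cos φ₁ sin δ cos θ ) = arcsin(-0.938471) = -69.796°.
Δλ = atan2( sin θ sin δ cos φ₁ , cos δ − sin φ₁ sin φ₂ ) = atan2(-0.002255, 0.118760) = -0.018984 rad = -1.088°.
λ₂ = λ₁ + Δλ = 174.722°.

latitude -69.796°, longitude 174.722°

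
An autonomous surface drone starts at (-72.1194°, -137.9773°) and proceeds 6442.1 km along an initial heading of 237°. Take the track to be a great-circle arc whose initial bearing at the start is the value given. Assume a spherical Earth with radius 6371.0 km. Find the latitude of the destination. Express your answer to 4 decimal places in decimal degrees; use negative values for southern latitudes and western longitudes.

latitude -40.3119°

δ = 6442.1/6371 = 1.011160 rad (57.9352°).
With φ₁ = -72.1194° = -1.258721 rad and θ = 237° = 4.136430 rad:
Applying the spherical law of cosines for sides, sin φ₂ = sin φ₁ cos δ + cos φ₁ sin δ cos θ = -0.646949, so φ₂ = -40.3119°.
Δλ = atan2( sin θ sin δ cos φ₁ , cos δ − sin φ₁ sin φ₂ ) = atan2(-0.218219, -0.084822) = -1.941525 rad = -111.2412°.
λ₂ = -137.9773° + -111.2412° = -249.2185°, normalized to (−180°, 180°] → 110.7815°.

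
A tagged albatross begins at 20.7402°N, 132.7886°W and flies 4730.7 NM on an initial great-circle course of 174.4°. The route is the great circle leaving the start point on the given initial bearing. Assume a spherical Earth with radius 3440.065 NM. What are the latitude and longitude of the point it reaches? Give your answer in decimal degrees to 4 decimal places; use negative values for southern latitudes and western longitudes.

δ = 4730.7/3440.065 = 1.375178 rad (78.7919°).
With φ₁ = 20.7402° = 0.361985 rad and θ = 174.4° = 3.043854 rad:
Applying the spherical law of cosines for sides, sin φ₂ = sin φ₁ cos δ + cos φ₁ sin δ cos θ = -0.844147, so φ₂ = -57.5807°.
For the longitude increment, Δλ = atan2( sin θ sin δ cos φ₁, cos δ − sin φ₁ sin φ₂ ) = atan2(0.089519, 0.493312) = 10.2852°.
λ₂ = -132.7886° + 10.2852° = -122.5034°.

latitude -57.5807°, longitude -122.5034°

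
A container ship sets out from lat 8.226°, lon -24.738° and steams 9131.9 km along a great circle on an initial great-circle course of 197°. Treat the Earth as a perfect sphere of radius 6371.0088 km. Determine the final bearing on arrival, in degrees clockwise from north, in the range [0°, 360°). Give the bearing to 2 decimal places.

Angular distance δ = d/R = 9131.9 / 6371.0088 = 1.433352 rad.
With φ₁ = 8.226° = 0.143571 rad and θ = 197° = 3.438299 rad:
sin φ₂ = sin φ₁ cos δ + cos φ₁ sin δ cos θ = (0.143078)(0.137012) + (0.989711)(0.990569)(-0.956305) = -0.917937
φ₂ = asin(-0.917937) = -1.162848 rad = -66.626°.
Then Δλ = atan2(-0.286635, 0.268348) = -0.818336 rad, from sin θ sin δ cos φ₁ over cos δ − sin φ₁ sin φ₂.
λ₂ = λ₁ + Δλ = -71.625°.
The forward bearing on arrival equals the back-azimuth from the destination plus 180°.
Back-azimuth from P₂ (-66.63°, -71.63°) to P₁ (8.23°, -24.74°), with Δλ' = λ₁ − λ₂ = 46.89°: atan2( sin Δλ' cos φ₁ , cos φ₂ sin φ₁ − sin φ₂ cos φ₁ cos Δλ' ) = 46.83°.
Final bearing = (46.83° + 180°) mod 360° = 226.83°.

final bearing 226.83°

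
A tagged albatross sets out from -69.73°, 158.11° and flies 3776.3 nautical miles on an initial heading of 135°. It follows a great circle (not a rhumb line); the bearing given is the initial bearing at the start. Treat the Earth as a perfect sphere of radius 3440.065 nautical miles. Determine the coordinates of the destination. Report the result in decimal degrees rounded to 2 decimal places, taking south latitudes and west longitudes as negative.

Central angle δ = d/R = 1.097741 rad.
Start latitude φ₁ = -1.217018 rad; initial bearing θ = 2.356194 rad.
Applying the spherical law of cosines for sides, sin φ₂ = sin φ₁ cos δ + cos φ₁ sin δ cos θ = -0.645463, so φ₂ = -40.20°.
Δλ = atan2( sin θ sin δ cos φ₁ , cos δ − sin φ₁ sin φ₂ ) = atan2(0.218070, -0.149882) = 2.172953 rad = 124.50°.
λ₂ = 158.11° + 124.50° = 282.61°, normalized to (−180°, 180°] → -77.39°.

latitude -40.20°, longitude -77.39°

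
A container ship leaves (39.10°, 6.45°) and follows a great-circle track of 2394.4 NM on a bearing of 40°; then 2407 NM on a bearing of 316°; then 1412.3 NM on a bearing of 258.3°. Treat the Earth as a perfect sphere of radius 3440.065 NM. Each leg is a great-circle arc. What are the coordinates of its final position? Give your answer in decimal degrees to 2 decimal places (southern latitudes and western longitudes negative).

Apply the spherical direct solution leg by leg, carrying full precision between legs.
Leg 1: from (39.10°, 6.45°), δ = 2394.4/3440.065 = 0.696033 rad, θ = 40° → φ = 59.90°, λ = 61.71°.
Leg 2: from (59.90°, 61.71°), δ = 2407/3440.065 = 0.699696 rad, θ = 316° → φ = 63.41°, λ = -30.47°.
Leg 3: from (63.41°, -30.47°), δ = 1412.3/3440.065 = 0.410545 rad, θ = 258.3° → φ = 51.60°, λ = -69.46°.

latitude 51.60°, longitude -69.46°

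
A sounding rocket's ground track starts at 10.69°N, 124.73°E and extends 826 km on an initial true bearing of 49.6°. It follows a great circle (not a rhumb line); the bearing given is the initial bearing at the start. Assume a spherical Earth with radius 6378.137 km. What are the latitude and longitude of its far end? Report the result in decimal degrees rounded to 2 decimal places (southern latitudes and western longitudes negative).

latitude 15.44°, longitude 130.59°

Angular distance δ = d/R = 826 / 6378.137 = 0.129505 rad.
Start latitude φ₁ = 0.186576 rad; initial bearing θ = 0.865683 rad.
Destination latitude: φ₂ = arcsin( sin φ₁ cos δ + cos φ₁ sin δ cos θ ) = arcsin(0.266189) = 15.44°.
Δλ = atan2( sin θ sin δ cos φ₁ , cos δ − sin φ₁ sin φ₂ ) = atan2(0.096641, 0.942249) = 0.102206 rad = 5.86°.
λ₂ = 124.73° + 5.86° = 130.59°.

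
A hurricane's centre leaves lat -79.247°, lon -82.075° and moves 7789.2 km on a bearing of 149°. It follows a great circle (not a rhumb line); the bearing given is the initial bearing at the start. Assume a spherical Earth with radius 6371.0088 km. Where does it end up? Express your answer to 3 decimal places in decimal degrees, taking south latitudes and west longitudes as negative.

Angular distance δ = d/R = 7789.2 / 6371.0088 = 1.222601 rad.
With φ₁ = -79.247° = -1.383121 rad and θ = 149° = 2.600541 rad:
sin φ₂ = sin φ₁ cos δ + cos φ₁ sin δ cos θ = (-0.982441)(0.341202) + (0.186575)(0.939990)(-0.857167) = -0.485540
φ₂ = asin(-0.485540) = -0.506981 rad = -29.048°.
For the longitude increment, Δλ = atan2( sin θ sin δ cos φ₁, cos δ − sin φ₁ sin φ₂ ) = atan2(0.090327, -0.135812) = 146.373°.
Hence λ₂ = -82.075° + 146.373° = 64.298°.

latitude -29.048°, longitude 64.298°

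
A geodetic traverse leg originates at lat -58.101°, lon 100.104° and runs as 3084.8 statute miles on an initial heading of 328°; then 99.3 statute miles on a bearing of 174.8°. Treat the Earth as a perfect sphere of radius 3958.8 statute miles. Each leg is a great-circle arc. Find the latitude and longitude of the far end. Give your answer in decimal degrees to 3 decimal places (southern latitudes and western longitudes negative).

Apply the spherical direct solution leg by leg, carrying full precision between legs.
Leg 1: from (-58.101°, 100.104°), δ = 3084.8/3958.8 = 0.779226 rad, θ = 328° → φ = -16.804°, λ = 77.212°.
Leg 2: from (-16.804°, 77.212°), δ = 99.3/3958.8 = 0.025083 rad, θ = 174.8° → φ = -18.235°, λ = 77.349°.

latitude -18.235°, longitude 77.349°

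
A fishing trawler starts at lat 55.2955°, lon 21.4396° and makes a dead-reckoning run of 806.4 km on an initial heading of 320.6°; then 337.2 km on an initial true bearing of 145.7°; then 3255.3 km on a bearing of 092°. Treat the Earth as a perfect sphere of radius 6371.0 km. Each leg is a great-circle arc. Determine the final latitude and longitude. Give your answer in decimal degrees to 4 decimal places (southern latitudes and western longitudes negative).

latitude 46.9689°, longitude 61.0186°

Apply the spherical direct solution leg by leg, carrying full precision between legs.
Leg 1: from (55.2955°, 21.4396°), δ = 806.4/6371 = 0.126574 rad, θ = 320.6° → φ = 60.5821°, λ = 12.0510°.
Leg 2: from (60.5821°, 12.0510°), δ = 337.2/6371 = 0.052927 rad, θ = 145.7° → φ = 58.0353°, λ = 15.2792°.
Leg 3: from (58.0353°, 15.2792°), δ = 3255.3/6371 = 0.510956 rad, θ = 92° → φ = 46.9689°, λ = 61.0186°.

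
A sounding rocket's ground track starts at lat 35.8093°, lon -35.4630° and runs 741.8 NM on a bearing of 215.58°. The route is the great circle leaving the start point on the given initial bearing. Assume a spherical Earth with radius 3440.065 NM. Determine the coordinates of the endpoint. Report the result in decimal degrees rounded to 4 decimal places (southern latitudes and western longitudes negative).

latitude 25.4938°, longitude -43.3908°

Angular distance δ = d/R = 741.8 / 3440.065 = 0.215635 rad.
Start latitude φ₁ = 0.624990 rad; initial bearing θ = 3.762581 rad.
Applying the spherical law of cosines for sides, sin φ₂ = sin φ₁ cos δ + cos φ₁ sin δ cos θ = 0.430413, so φ₂ = 25.4938°.
Δλ = atan2( sin θ sin δ cos φ₁ , cos δ − sin φ₁ sin φ₂ ) = atan2(-0.100962, 0.725010) = -0.138366 rad = -7.9278°.
λ₂ = λ₁ + Δλ = -43.3908°.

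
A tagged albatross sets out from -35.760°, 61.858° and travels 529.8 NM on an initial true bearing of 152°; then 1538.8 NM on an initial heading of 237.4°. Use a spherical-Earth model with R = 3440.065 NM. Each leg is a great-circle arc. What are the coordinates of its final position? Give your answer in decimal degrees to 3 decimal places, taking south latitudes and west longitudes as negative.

Apply the spherical direct solution leg by leg, carrying full precision between legs.
Leg 1: from (-35.760°, 61.858°), δ = 529.8/3440.065 = 0.154009 rad, θ = 152° → φ = -43.423°, λ = 67.549°.
Leg 2: from (-43.423°, 67.549°), δ = 1538.8/3440.065 = 0.447317 rad, θ = 237.4° → φ = -52.093°, λ = 31.170°.

latitude -52.093°, longitude 31.170°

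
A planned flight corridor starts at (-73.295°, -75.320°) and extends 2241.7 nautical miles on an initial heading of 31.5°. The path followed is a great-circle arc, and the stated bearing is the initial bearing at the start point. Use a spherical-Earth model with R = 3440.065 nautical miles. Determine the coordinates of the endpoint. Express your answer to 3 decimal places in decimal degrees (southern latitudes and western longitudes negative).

The arc subtends δ = 2241.7/3440.065 = 0.651645 rad at the centre.
With φ₁ = -73.295° = -1.279239 rad and θ = 31.5° = 0.549779 rad:
Applying the spherical law of cosines for sides, sin φ₂ = sin φ₁ cos δ + cos φ₁ sin δ cos θ = -0.612889, so φ₂ = -37.799°.
For the longitude increment, Δλ = atan2( sin θ sin δ cos φ₁, cos δ − sin φ₁ sin φ₂ ) = atan2(0.091089, 0.208064) = 23.643°.
λ₂ = -75.320° + 23.643° = -51.677°.

latitude -37.799°, longitude -51.677°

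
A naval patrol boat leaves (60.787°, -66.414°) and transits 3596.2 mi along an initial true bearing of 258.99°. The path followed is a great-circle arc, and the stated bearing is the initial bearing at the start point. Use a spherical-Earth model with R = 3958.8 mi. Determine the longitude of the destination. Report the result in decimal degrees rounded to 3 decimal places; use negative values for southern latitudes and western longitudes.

longitude -127.270°

The arc subtends δ = 3596.2/3958.8 = 0.908407 rad at the centre.
Start latitude φ₁ = 1.060933 rad; initial bearing θ = 4.520228 rad.
Destination latitude: φ₂ = arcsin( sin φ₁ cos δ + cos φ₁ sin δ cos θ ) = arcsin(0.463284) = 27.599°.
Δλ = atan2( sin θ sin δ cos φ₁ , cos δ − sin φ₁ sin φ₂ ) = atan2(-0.377762, 0.210644) = -1.062130 rad = -60.856°.
λ₂ = -66.414° + -60.856° = -127.270°.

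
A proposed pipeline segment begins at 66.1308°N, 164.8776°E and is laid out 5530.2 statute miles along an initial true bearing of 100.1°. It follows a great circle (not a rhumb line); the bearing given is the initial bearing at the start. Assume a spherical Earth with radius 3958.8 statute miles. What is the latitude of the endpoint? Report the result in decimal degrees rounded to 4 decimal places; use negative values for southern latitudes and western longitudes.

latitude 5.0656°

Angular distance δ = d/R = 5530.2 / 3958.8 = 1.396938 rad.
Start latitude φ₁ = 1.154200 rad; initial bearing θ = 1.747075 rad.
Applying the spherical law of cosines for sides, sin φ₂ = sin φ₁ cos δ + cos φ₁ sin δ cos θ = 0.088296, so φ₂ = 5.0656°.
For the longitude increment, Δλ = atan2( sin θ sin δ cos φ₁, cos δ − sin φ₁ sin φ₂ ) = atan2(0.392374, 0.092239) = 76.7711°.
λ₂ = 164.8776° + 76.7711° = 241.6487°, normalized to (−180°, 180°] → -118.3513°.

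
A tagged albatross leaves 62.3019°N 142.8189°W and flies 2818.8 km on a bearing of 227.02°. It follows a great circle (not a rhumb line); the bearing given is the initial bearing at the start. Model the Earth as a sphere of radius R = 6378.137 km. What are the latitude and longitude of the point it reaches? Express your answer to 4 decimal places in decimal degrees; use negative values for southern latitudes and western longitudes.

The arc subtends δ = 2818.8/6378.137 = 0.441947 rad at the centre.
With φ₁ = 62.3019° = 1.087373 rad and θ = 227.02° = 3.962246 rad:
Applying the spherical law of cosines for sides, sin φ₂ = sin φ₁ cos δ + cos φ₁ sin δ cos θ = 0.664809, so φ₂ = 41.6676°.
Δλ = atan2( sin θ sin δ cos φ₁ , cos δ − sin φ₁ sin φ₂ ) = atan2(-0.145441, 0.315293) = -0.432201 rad = -24.7633°.
λ₂ = -142.8189° + -24.7633° = -167.5822°.

latitude 41.6676°, longitude -167.5822°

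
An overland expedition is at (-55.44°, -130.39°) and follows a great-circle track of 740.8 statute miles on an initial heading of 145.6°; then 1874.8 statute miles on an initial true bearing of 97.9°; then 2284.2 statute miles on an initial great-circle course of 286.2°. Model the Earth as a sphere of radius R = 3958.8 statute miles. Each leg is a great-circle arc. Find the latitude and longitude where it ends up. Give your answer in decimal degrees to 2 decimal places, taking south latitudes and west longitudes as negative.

Apply the spherical direct solution leg by leg, carrying full precision between legs.
Leg 1: from (-55.44°, -130.39°), δ = 740.8/3958.8 = 0.187127 rad, θ = 145.6° → φ = -63.67°, λ = -116.68°.
Leg 2: from (-63.67°, -116.68°), δ = 1874.8/3958.8 = 0.473578 rad, θ = 97.9° → φ = -55.63°, λ = -63.54°.
Leg 3: from (-55.63°, -63.54°), δ = 2284.2/3958.8 = 0.576993 rad, θ = 286.2° → φ = -37.29°, λ = -104.72°.

latitude -37.29°, longitude -104.72°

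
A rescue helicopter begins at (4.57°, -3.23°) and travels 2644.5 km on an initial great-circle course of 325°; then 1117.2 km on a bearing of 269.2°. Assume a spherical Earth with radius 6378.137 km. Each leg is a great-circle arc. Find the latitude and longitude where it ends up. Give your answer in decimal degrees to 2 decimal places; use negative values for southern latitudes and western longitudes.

latitude 23.17°, longitude -28.77°

Apply the spherical direct solution leg by leg, carrying full precision between legs.
Leg 1: from (4.57°, -3.23°), δ = 2644.5/6378.137 = 0.414620 rad, θ = 325° → φ = 23.69°, λ = -17.85°.
Leg 2: from (23.69°, -17.85°), δ = 1117.2/6378.137 = 0.175161 rad, θ = 269.2° → φ = 23.17°, λ = -28.77°.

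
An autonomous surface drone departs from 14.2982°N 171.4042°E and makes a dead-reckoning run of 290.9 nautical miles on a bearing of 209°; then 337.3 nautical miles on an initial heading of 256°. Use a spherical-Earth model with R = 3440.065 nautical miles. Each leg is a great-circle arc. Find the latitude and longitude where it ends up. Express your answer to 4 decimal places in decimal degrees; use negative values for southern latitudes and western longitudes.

Apply the spherical direct solution leg by leg, carrying full precision between legs.
Leg 1: from (14.2982°, 171.4042°), δ = 290.9/3440.065 = 0.084562 rad, θ = 209° → φ = 10.0497°, λ = 169.0208°.
Leg 2: from (10.0497°, 169.0208°), δ = 337.3/3440.065 = 0.098050 rad, θ = 256° → φ = 8.6469°, λ = 163.5075°.

latitude 8.6469°, longitude 163.5075°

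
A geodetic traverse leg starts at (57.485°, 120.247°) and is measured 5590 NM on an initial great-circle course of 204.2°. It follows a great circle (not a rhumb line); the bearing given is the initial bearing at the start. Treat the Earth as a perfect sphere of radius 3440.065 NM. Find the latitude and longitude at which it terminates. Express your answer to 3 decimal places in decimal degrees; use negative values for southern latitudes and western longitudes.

latitude -32.359°, longitude 91.263°

The arc subtends δ = 5590/3440.065 = 1.624969 rad at the centre.
Converting: φ₁ = 1.003303 rad, θ = 3.563962 rad.
sin φ₂ = sin φ₁ cos δ + cos φ₁ sin δ cos θ = (0.843251)(-0.054146) + (0.537520)(0.998533)(-0.912120) = -0.535223
φ₂ = asin(-0.535223) = -0.564772 rad = -32.359°.
Then Δλ = atan2(-0.220019, 0.397181) = -0.505872 rad, from sin θ sin δ cos φ₁ over cos δ − sin φ₁ sin φ₂.
λ₂ = 120.247° + -28.984° = 91.263°.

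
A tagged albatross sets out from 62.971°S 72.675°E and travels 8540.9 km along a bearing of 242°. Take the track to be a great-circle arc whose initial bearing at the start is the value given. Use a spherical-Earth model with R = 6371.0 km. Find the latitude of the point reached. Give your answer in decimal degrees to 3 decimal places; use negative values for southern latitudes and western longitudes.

latitude -24.266°

Angular distance δ = d/R = 8540.9 / 6371 = 1.340590 rad.
Start latitude φ₁ = -1.099051 rad; initial bearing θ = 4.223697 rad.
Destination latitude: φ₂ = arcsin( sin φ₁ cos δ + cos φ₁ sin δ cos θ ) = arcsin(-0.410975) = -24.266°.
Δλ = atan2( sin θ sin δ cos φ₁ , cos δ − sin φ₁ sin φ₂ ) = atan2(-0.390663, -0.137909) = -1.910152 rad = -109.444°.
λ₂ = λ₁ + Δλ = -36.769°.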